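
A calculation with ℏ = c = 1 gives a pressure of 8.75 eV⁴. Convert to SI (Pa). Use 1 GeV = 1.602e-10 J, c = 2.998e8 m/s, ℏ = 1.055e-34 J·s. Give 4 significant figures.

Pressure is [E]/[L]³ = [E]⁴/(ℏc)³.
1 GeV⁴ → 1/(ℏc)³ × (1 GeV in J)⁴ = 2.082e37 Pa.
Convert the energy scale: 8.75 eV⁴ = 8.75e-36 GeV⁴.
Result: 8.75e-36 × 2.082e37 = 182.1 Pa.

182.1 Pa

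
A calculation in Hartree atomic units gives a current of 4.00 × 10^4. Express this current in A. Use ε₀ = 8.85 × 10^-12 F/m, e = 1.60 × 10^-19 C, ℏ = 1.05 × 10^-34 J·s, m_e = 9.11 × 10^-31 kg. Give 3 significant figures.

One atomic unit of electric current: I_au = e E_h/ℏ = m_e e⁵/((4πε₀)²ℏ³) = 6.67 × 10^-3 A.
4.00 × 10^4 × 6.67 × 10^-3 A = 267 A

267 A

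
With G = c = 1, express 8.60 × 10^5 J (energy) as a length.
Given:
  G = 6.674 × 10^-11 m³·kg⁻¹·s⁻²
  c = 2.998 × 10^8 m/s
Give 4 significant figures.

7.105 × 10^-39 m

Energy → length via G/c⁴.
8.60 × 10^5 J × (G/c⁴) = 7.105 × 10^-39 m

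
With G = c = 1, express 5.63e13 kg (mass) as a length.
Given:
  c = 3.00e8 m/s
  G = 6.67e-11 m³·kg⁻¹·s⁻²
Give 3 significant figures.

4.17e-14 m

In G = c = 1 units mass has dimensions of length; the conversion factor is G/c².
5.63e13 kg × (G/c²) = 4.17e-14 m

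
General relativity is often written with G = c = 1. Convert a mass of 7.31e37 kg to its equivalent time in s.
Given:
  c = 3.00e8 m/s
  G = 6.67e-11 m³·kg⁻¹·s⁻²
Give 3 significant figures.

181 s

Mass → time via G/c³.
7.31e37 kg × (G/c³) = 181 s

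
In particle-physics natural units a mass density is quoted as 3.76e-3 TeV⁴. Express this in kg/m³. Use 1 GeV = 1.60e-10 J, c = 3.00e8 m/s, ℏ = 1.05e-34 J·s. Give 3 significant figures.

8.76e29 kg/m³

Mass density is [E]/(c²[L]³) = [E]⁴/(ℏ³c⁵).
1 GeV⁴ → 1/(ℏ³c⁵) × (1 GeV in J)⁴ = 2.33e20 kg/m³.
Convert the energy scale: 3.76e-3 TeV⁴ = 3.76e9 GeV⁴.
Result: 3.76e9 × 2.33e20 = 8.76e29 kg/m³.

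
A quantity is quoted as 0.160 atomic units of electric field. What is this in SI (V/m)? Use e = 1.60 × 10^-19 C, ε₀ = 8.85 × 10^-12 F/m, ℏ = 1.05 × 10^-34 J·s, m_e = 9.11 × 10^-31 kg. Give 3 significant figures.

One atomic unit of electric field: E_au = E_h/(e a₀) = m_e²e⁵/((4πε₀)³ℏ⁴) = 5.20 × 10^11 V/m.
0.160 × 5.20 × 10^11 V/m = 8.33 × 10^10 V/m

8.33 × 10^10 V/m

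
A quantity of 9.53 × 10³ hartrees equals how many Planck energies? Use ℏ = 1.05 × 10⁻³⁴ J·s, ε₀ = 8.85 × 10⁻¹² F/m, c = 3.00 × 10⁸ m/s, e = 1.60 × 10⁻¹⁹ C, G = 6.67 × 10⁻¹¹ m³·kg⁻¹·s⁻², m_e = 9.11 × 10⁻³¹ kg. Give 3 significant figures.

2.13 × 10⁻²³

hartree: E_h = m_e e⁴/(4πε₀ℏ)² = 4.38 × 10⁻¹⁸ J
Planck energy: E_P = √(ℏc⁵/G) = 1.96 × 10⁹ J
9.53 × 10³ × 4.38 × 10⁻¹⁸ / 1.96 × 10⁹ = 2.13 × 10⁻²³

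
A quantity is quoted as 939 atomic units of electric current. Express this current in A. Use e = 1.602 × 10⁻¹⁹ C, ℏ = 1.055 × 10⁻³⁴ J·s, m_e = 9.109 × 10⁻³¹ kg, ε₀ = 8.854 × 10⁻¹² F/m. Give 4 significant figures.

6.209 A

One atomic unit of electric current: I_au = e E_h/ℏ = m_e e⁵/((4πε₀)²ℏ³) = 6.612 × 10⁻³ A.
939 × 6.612 × 10⁻³ A = 6.209 A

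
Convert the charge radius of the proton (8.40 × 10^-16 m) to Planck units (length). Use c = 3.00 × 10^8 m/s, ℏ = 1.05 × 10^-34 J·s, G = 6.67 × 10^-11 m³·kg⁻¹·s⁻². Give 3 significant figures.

5.22 × 10^19

Planck length: ℓ_P = √(ℏG/c³) = 1.61 × 10^-35 m.
8.40 × 10^-16 / 1.61 × 10^-35 = 5.22 × 10^19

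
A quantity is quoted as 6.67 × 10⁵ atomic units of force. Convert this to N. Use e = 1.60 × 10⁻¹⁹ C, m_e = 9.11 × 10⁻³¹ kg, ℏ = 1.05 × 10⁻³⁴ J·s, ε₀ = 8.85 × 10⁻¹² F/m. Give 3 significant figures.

0.0555 N

One atomic unit of force: F_au = E_h/a₀ = m_e²e⁶/((4πε₀)³ℏ⁴) = 8.33 × 10⁻⁸ N.
6.67 × 10⁵ × 8.33 × 10⁻⁸ N = 0.0555 N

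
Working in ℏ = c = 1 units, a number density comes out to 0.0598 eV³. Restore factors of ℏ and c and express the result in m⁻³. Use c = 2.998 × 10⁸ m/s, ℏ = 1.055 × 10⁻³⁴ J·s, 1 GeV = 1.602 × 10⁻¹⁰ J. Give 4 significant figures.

Number density is [L]⁻³ = [E]³/(ℏc)³.
1 GeV³ → 1/(ℏc)³ × (1 GeV in J)³ = 1.299 × 10⁴⁷ m⁻³.
Convert the energy scale: 0.0598 eV³ = 5.98 × 10⁻²⁹ GeV³.
Result: 5.98 × 10⁻²⁹ × 1.299 × 10⁴⁷ = 7.770 × 10¹⁸ m⁻³.

7.770 × 10¹⁸ m⁻³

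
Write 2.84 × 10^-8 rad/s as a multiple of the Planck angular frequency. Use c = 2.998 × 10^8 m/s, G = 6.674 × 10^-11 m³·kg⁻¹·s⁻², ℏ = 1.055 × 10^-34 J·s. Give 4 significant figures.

1.531 × 10^-51

Planck angular frequency: ω_P = √(c⁵/(ℏG)) = 1.855 × 10^43 rad/s.
2.84 × 10^-8 / 1.855 × 10^43 = 1.531 × 10^-51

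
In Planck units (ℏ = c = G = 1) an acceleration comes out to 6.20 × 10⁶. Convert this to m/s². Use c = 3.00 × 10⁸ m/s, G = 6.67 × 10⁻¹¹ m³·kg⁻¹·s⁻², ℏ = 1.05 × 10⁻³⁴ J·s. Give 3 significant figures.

3.46 × 10⁵⁸ m/s²

One Planck acceleration: a_P = √(c⁷/(ℏG)) = 5.59 × 10⁵¹ m/s².
6.20 × 10⁶ × 5.59 × 10⁵¹ m/s² = 3.46 × 10⁵⁸ m/s²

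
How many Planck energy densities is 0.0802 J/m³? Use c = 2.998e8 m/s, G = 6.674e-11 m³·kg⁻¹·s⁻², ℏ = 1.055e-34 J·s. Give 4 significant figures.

1.731e-115

Planck energy density: u_P = c⁷/(ℏG²) = 4.632e113 J/m³.
0.0802 / 4.632e113 = 1.731e-115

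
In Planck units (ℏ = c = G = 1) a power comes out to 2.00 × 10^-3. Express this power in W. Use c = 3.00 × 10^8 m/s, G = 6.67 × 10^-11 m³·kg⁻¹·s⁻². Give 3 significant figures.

One Planck power: P_P = c⁵/G = 3.64 × 10^52 W.
2.00 × 10^-3 × 3.64 × 10^52 W = 7.29 × 10^49 W

7.29 × 10^49 W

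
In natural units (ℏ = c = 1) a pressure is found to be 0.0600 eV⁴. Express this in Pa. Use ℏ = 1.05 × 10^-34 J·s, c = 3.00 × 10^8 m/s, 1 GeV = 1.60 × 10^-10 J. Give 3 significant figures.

Pressure is [E]/[L]³ = [E]⁴/(ℏc)³.
1 GeV⁴ → 1/(ℏc)³ × (1 GeV in J)⁴ = 2.10 × 10^37 Pa.
Convert the energy scale: 0.0600 eV⁴ = 6.00 × 10^-38 GeV⁴.
Result: 6.00 × 10^-38 × 2.10 × 10^37 = 1.26 Pa.

1.26 Pa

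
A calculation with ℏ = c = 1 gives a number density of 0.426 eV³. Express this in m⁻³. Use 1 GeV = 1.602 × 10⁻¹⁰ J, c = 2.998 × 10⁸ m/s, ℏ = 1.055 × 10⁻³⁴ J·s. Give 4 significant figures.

Number density is [L]⁻³ = [E]³/(ℏc)³.
1 GeV³ → 1/(ℏc)³ × (1 GeV in J)³ = 1.299 × 10⁴⁷ m⁻³.
Convert the energy scale: 0.426 eV³ = 4.26 × 10⁻²⁸ GeV³.
Result: 4.26 × 10⁻²⁸ × 1.299 × 10⁴⁷ = 5.535 × 10¹⁹ m⁻³.

5.535 × 10¹⁹ m⁻³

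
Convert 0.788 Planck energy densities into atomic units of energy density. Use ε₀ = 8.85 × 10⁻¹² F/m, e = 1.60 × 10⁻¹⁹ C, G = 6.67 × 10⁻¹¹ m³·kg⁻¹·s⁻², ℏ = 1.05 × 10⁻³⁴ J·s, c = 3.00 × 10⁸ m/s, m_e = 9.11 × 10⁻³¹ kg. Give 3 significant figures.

Planck energy density: u_P = c⁷/(ℏG²) = 4.68 × 10¹¹³ J/m³
atomic unit of energy density: u_au = E_h/a₀³ = m_e⁴e¹⁰/((4πε₀)⁵ℏ⁸) = 3.01 × 10¹³ J/m³
0.788 × 4.68 × 10¹¹³ / 3.01 × 10¹³ = 1.22 × 10¹⁰⁰

1.22 × 10¹⁰⁰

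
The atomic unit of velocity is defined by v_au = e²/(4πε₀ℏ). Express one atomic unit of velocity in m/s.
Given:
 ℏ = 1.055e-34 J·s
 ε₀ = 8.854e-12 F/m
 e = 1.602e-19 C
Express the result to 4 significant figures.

2.186e6 m/s

v_au = e²/(4πε₀ℏ)
  = 2.566e-38 / 1.174e-44
  = 2.186e6 m/s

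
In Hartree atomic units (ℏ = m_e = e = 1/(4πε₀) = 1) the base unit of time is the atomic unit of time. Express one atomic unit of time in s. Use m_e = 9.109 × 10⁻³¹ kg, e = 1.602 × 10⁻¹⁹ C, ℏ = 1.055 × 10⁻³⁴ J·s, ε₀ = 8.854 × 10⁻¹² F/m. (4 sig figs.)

2.423 × 10⁻¹⁷ s

τ_au = (4πε₀)²ℏ³/(m_e e⁴)
E_h = 4.354 × 10⁻¹⁸ J
ℏ/E_h = 2.423 × 10⁻¹⁷ s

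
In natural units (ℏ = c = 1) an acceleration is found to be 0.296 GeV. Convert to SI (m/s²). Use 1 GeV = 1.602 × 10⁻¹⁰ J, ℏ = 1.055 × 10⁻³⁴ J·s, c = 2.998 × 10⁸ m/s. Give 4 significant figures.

1.348 × 10³² m/s²

Acceleration is [L]/[T]² = c·[E]/ℏ.
1 GeV → c/ℏ × (1 GeV in J) = 4.552 × 10³² m/s².
Result: 0.296 × 4.552 × 10³² = 1.348 × 10³² m/s².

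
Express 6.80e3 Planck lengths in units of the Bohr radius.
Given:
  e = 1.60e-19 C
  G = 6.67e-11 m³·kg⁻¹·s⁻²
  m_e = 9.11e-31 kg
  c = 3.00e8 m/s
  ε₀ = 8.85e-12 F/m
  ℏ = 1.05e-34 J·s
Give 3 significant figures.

Planck length: ℓ_P = √(ℏG/c³) = 1.61e-35 m
Bohr radius: a₀ = 4πε₀ℏ²/(m_e e²) = 5.26e-11 m
6.80e3 × 1.61e-35 / 5.26e-11 = 2.08e-21

2.08e-21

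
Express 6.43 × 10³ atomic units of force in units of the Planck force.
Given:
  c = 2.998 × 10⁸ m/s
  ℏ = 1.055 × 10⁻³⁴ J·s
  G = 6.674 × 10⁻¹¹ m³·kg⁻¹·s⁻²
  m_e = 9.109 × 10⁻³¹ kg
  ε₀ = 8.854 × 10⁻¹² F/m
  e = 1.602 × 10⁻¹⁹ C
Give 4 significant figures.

atomic unit of force: F_au = E_h/a₀ = m_e²e⁶/((4πε₀)³ℏ⁴) = 8.220 × 10⁻⁸ N
Planck force: F_P = c⁴/G = 1.210 × 10⁴⁴ N
6.43 × 10³ × 8.220 × 10⁻⁸ / 1.210 × 10⁴⁴ = 4.366 × 10⁻⁴⁸

4.366 × 10⁻⁴⁸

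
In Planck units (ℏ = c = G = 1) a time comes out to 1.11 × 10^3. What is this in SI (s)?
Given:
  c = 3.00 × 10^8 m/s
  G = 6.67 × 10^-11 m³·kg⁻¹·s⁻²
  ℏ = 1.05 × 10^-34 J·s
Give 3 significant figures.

5.96 × 10^-41 s

One Planck time: t_P = √(ℏG/c⁵) = 5.37 × 10^-44 s.
1.11 × 10^3 × 5.37 × 10^-44 s = 5.96 × 10^-41 s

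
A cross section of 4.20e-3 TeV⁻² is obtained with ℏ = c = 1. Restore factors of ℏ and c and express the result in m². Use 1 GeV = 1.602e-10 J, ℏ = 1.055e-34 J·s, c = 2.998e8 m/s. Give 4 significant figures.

Area is [L]² = [E]⁻²·(ℏc)²; restore (ℏc)².
1 GeV⁻² → (ℏc)² × (1 GeV in J)⁻² = 3.898e-32 m².
Convert the energy scale: 4.20e-3 TeV⁻² = 4.20e-9 GeV⁻².
Result: 4.20e-9 × 3.898e-32 = 1.637e-40 m².

1.637e-40 m²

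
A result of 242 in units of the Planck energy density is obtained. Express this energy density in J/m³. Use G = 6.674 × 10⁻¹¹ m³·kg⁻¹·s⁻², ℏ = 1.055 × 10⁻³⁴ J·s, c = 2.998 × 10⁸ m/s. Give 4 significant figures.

One Planck energy density: u_P = c⁷/(ℏG²) = 4.632 × 10¹¹³ J/m³.
242 × 4.632 × 10¹¹³ J/m³ = 1.121 × 10¹¹⁶ J/m³

1.121 × 10¹¹⁶ J/m³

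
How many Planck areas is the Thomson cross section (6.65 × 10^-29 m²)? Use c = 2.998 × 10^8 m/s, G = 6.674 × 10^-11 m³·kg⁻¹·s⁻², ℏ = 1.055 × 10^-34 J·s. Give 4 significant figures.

2.545 × 10^41

Planck area: A_P = ℏG/c³ = 2.613 × 10^-70 m².
6.65 × 10^-29 / 2.613 × 10^-70 = 2.545 × 10^41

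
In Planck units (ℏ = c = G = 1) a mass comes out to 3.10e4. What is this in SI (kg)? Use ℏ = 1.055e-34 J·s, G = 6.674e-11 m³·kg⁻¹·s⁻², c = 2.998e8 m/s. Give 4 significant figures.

6.749e-4 kg

One Planck mass: m_P = √(ℏc/G) = 2.177e-8 kg.
3.10e4 × 2.177e-8 kg = 6.749e-4 kg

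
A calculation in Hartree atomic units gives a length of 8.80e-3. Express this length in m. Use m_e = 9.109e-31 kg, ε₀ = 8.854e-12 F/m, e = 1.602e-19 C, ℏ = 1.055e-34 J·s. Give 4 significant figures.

One Bohr radius: a₀ = 4πε₀ℏ²/(m_e e²) = 5.297e-11 m.
8.80e-3 × 5.297e-11 m = 4.662e-13 m

4.662e-13 m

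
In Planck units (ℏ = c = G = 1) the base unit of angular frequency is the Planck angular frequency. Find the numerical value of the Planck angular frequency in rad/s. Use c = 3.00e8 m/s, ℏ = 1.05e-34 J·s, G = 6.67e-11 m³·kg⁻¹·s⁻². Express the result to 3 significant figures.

ω_P = √(c⁵/(ℏG))
  = √(3.47e86)
  = 1.86e43 rad/s

1.86e43 rad/s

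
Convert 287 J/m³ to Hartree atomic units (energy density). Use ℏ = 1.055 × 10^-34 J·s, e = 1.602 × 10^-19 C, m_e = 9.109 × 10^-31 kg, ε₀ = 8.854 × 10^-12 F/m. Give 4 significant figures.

atomic unit of energy density: u_au = E_h/a₀³ = m_e⁴e¹⁰/((4πε₀)⁵ℏ⁸) = 2.929 × 10^13 J/m³.
287 / 2.929 × 10^13 = 9.798 × 10^-12

9.798 × 10^-12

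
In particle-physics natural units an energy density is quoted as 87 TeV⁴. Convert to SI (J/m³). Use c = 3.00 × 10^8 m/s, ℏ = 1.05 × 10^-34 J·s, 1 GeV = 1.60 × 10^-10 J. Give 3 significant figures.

[E]/[L]³ = [E]⁴/(ℏc)³; restore (ℏc)⁻³.
1 GeV⁴ → 1/(ℏc)³ × (1 GeV in J)⁴ = 2.10 × 10^37 J/m³.
Convert the energy scale: 87 TeV⁴ = 8.70 × 10^13 GeV⁴.
Result: 8.70 × 10^13 × 2.10 × 10^37 = 1.82 × 10^51 J/m³.

1.82 × 10^51 J/m³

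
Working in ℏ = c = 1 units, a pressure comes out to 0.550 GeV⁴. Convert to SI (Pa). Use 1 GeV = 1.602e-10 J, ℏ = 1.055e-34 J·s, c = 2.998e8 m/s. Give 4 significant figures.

1.145e37 Pa

Pressure is [E]/[L]³ = [E]⁴/(ℏc)³.
1 GeV⁴ → 1/(ℏc)³ × (1 GeV in J)⁴ = 2.082e37 Pa.
Result: 0.550 × 2.082e37 = 1.145e37 Pa.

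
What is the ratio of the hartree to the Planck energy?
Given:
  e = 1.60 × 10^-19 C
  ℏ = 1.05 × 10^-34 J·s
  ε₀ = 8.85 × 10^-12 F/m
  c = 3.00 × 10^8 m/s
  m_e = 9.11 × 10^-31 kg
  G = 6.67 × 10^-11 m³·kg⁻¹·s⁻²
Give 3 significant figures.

hartree: E_h = m_e e⁴/(4πε₀ℏ)² = 4.38 × 10^-18 J
Planck energy: E_P = √(ℏc⁵/G) = 1.96 × 10^9 J
ratio = 4.38 × 10^-18 / 1.96 × 10^9 = 2.24 × 10^-27

2.24 × 10^-27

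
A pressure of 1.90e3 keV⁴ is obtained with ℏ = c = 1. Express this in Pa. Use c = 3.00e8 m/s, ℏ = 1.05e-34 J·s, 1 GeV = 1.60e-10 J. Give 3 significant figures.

Pressure is [E]/[L]³ = [E]⁴/(ℏc)³.
1 GeV⁴ → 1/(ℏc)³ × (1 GeV in J)⁴ = 2.10e37 Pa.
Convert the energy scale: 1.90e3 keV⁴ = 1.90e-21 GeV⁴.
Result: 1.90e-21 × 2.10e37 = 3.98e16 Pa.

3.98e16 Pa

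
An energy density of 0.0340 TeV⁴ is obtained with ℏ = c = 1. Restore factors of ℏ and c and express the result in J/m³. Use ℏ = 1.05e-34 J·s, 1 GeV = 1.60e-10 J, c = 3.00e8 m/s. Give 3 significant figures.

7.13e47 J/m³

[E]/[L]³ = [E]⁴/(ℏc)³; restore (ℏc)⁻³.
1 GeV⁴ → 1/(ℏc)³ × (1 GeV in J)⁴ = 2.10e37 J/m³.
Convert the energy scale: 0.0340 TeV⁴ = 3.40e10 GeV⁴.
Result: 3.40e10 × 2.10e37 = 7.13e47 J/m³.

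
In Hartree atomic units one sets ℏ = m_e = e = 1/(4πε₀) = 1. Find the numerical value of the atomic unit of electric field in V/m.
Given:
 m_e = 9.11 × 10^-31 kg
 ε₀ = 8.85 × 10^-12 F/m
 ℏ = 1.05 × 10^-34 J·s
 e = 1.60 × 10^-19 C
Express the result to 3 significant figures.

E_au = E_h/(e a₀) = m_e²e⁵/((4πε₀)³ℏ⁴)
E_h = 4.38 × 10^-18 J
a₀ = 5.26 × 10^-11 m
E_h/(e·a₀) = 5.20 × 10^11 V/m

5.20 × 10^11 V/m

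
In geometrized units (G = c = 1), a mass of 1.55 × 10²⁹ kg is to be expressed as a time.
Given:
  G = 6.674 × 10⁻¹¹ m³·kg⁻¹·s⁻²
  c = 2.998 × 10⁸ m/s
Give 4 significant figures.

Mass → time via G/c³.
1.55 × 10²⁹ kg × (G/c³) = 3.839 × 10⁻⁷ s

3.839 × 10⁻⁷ s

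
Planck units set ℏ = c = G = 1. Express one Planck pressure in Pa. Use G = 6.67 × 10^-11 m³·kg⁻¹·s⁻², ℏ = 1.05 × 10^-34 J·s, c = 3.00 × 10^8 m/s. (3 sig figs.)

4.68 × 10^113 Pa

The unique combination of the constants set to 1 with dimensions of pressure is p_P = c⁷/(ℏG²).
  = 2.19 × 10^59 / 4.67 × 10^-55
  = 4.68 × 10^113 Pa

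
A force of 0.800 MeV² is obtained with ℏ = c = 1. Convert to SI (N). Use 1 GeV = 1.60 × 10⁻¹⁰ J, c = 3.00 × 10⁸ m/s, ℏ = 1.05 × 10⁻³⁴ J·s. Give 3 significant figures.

Force is [E]/[L] = [E]²/(ℏc); restore (ℏc)⁻¹.
1 GeV² → 1/(ℏc) × (1 GeV in J)² = 8.13 × 10⁵ N.
Convert the energy scale: 0.800 MeV² = 8.00 × 10⁻⁷ GeV².
Result: 8.00 × 10⁻⁷ × 8.13 × 10⁵ = 0.650 N.

0.650 N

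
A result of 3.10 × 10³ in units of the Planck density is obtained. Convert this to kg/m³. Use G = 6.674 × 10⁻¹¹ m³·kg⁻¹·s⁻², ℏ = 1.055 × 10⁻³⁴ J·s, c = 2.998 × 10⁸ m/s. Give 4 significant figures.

1.598 × 10¹⁰⁰ kg/m³

One Planck density: ρ_P = c⁵/(ℏG²) = 5.154 × 10⁹⁶ kg/m³.
3.10 × 10³ × 5.154 × 10⁹⁶ kg/m³ = 1.598 × 10¹⁰⁰ kg/m³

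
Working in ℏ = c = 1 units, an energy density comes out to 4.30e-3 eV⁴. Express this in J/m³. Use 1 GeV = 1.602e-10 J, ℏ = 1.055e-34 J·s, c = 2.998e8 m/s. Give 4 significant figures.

[E]/[L]³ = [E]⁴/(ℏc)³; restore (ℏc)⁻³.
1 GeV⁴ → 1/(ℏc)³ × (1 GeV in J)⁴ = 2.082e37 J/m³.
Convert the energy scale: 4.30e-3 eV⁴ = 4.30e-39 GeV⁴.
Result: 4.30e-39 × 2.082e37 = 0.08951 J/m³.

0.08951 J/m³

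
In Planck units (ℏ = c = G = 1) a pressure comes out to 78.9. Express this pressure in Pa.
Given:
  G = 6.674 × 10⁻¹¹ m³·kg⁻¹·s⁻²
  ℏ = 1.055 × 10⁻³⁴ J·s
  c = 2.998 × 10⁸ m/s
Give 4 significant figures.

One Planck pressure: p_P = c⁷/(ℏG²) = 4.632 × 10¹¹³ Pa.
78.9 × 4.632 × 10¹¹³ Pa = 3.655 × 10¹¹⁵ Pa

3.655 × 10¹¹⁵ Pa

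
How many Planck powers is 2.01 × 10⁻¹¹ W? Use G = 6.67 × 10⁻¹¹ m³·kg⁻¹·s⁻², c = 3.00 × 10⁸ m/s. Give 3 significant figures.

5.52 × 10⁻⁶⁴

Planck power: P_P = c⁵/G = 3.64 × 10⁵² W.
2.01 × 10⁻¹¹ / 3.64 × 10⁵² = 5.52 × 10⁻⁶⁴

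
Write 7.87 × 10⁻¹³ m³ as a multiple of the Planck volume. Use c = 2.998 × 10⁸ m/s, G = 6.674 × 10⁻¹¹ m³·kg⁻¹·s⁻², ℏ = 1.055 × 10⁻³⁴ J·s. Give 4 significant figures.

Planck volume: V_P = (ℏG/c³)^(3/2) = 4.224 × 10⁻¹⁰⁵ m³.
7.87 × 10⁻¹³ / 4.224 × 10⁻¹⁰⁵ = 1.863 × 10⁹²

1.863 × 10⁹²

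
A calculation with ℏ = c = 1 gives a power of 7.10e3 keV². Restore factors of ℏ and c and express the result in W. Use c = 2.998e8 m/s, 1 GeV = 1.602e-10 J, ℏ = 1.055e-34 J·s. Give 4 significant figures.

Power is [E]/[T] = [E]²/ℏ.
1 GeV² → 1/ℏ × (1 GeV in J)² = 2.433e14 W.
Convert the energy scale: 7.10e3 keV² = 7.10e-9 GeV².
Result: 7.10e-9 × 2.433e14 = 1.727e6 W.

1.727e6 W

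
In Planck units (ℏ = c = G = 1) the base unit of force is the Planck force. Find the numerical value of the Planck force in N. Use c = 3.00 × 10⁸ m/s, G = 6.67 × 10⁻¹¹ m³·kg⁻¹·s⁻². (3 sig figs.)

F_P = c⁴/G
  = 8.10 × 10³³ / 6.67 × 10⁻¹¹
  = 1.21 × 10⁴⁴ N

1.21 × 10⁴⁴ N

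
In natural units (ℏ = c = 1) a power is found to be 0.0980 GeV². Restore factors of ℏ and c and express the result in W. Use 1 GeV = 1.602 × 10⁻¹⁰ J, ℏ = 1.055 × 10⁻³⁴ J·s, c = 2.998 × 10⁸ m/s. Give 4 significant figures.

Power is [E]/[T] = [E]²/ℏ.
1 GeV² → 1/ℏ × (1 GeV in J)² = 2.433 × 10¹⁴ W.
Result: 0.0980 × 2.433 × 10¹⁴ = 2.384 × 10¹³ W.

2.384 × 10¹³ W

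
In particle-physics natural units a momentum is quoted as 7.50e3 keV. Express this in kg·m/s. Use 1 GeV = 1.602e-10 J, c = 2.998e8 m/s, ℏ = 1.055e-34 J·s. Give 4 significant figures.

4.008e-21 kg·m/s

Momentum is [E]/c; divide by c.
1 GeV → 1/c × (1 GeV in J) = 5.344e-19 kg·m/s.
Convert the energy scale: 7.50e3 keV = 7.50e-3 GeV.
Result: 7.50e-3 × 5.344e-19 = 4.008e-21 kg·m/s.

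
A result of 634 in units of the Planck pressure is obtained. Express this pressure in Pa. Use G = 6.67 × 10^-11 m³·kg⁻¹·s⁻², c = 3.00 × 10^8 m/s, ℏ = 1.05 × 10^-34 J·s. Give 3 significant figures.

2.97 × 10^116 Pa

One Planck pressure: p_P = c⁷/(ℏG²) = 4.68 × 10^113 Pa.
634 × 4.68 × 10^113 Pa = 2.97 × 10^116 Pa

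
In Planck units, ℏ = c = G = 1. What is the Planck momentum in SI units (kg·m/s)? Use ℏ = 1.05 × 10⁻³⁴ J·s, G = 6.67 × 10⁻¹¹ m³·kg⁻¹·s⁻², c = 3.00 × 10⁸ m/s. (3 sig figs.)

6.52 kg·m/s

From ℏ = c = G = 1 the momentum scale is p_P = √(ℏc³/G).
  = √(42.5)
  = 6.52 kg·m/s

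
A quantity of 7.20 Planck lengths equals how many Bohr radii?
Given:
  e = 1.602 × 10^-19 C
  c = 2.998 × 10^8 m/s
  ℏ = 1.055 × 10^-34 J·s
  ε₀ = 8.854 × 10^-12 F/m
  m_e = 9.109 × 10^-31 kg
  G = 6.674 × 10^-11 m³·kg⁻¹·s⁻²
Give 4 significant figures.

Planck length: ℓ_P = √(ℏG/c³) = 1.616 × 10^-35 m
Bohr radius: a₀ = 4πε₀ℏ²/(m_e e²) = 5.297 × 10^-11 m
7.20 × 1.616 × 10^-35 / 5.297 × 10^-11 = 2.197 × 10^-24

2.197 × 10^-24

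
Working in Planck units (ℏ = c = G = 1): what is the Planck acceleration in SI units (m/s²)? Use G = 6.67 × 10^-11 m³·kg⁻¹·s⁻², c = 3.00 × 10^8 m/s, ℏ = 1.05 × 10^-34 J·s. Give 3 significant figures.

5.59 × 10^51 m/s²

The unique combination of the constants set to 1 with dimensions of acceleration is a_P = √(c⁷/(ℏG)).
  = √(3.12 × 10^103)
  = 5.59 × 10^51 m/s²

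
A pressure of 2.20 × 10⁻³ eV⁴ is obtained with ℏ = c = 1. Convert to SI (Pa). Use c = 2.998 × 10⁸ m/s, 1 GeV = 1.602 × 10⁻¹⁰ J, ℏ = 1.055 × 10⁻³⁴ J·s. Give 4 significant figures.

Pressure is [E]/[L]³ = [E]⁴/(ℏc)³.
1 GeV⁴ → 1/(ℏc)³ × (1 GeV in J)⁴ = 2.082 × 10³⁷ Pa.
Convert the energy scale: 2.20 × 10⁻³ eV⁴ = 2.20 × 10⁻³⁹ GeV⁴.
Result: 2.20 × 10⁻³⁹ × 2.082 × 10³⁷ = 0.04580 Pa.

0.04580 Pa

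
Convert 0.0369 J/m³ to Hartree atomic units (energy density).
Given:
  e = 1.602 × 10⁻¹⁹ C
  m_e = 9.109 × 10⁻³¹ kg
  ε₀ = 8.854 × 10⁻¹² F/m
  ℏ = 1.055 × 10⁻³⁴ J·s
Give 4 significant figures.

1.260 × 10⁻¹⁵

atomic unit of energy density: u_au = E_h/a₀³ = m_e⁴e¹⁰/((4πε₀)⁵ℏ⁸) = 2.929 × 10¹³ J/m³.
0.0369 / 2.929 × 10¹³ = 1.260 × 10⁻¹⁵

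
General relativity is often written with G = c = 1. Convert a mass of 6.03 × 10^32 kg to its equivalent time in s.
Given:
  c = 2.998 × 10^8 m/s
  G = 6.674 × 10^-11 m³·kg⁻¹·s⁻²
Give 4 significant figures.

1.494 × 10^-3 s

Mass → time via G/c³.
6.03 × 10^32 kg × (G/c³) = 1.494 × 10^-3 s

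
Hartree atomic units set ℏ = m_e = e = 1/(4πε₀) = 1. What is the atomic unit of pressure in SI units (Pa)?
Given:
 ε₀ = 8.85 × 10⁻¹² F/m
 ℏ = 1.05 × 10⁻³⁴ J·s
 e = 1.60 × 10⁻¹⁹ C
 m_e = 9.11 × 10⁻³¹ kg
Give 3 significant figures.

3.01 × 10¹³ Pa

Dimensional analysis gives P_au = E_h/a₀³ = m_e⁴e¹⁰/((4πε₀)⁵ℏ⁸).
E_h = 4.38 × 10⁻¹⁸ J
a₀ = 5.26 × 10⁻¹¹ m
E_h/a₀³ = 3.01 × 10¹³ Pa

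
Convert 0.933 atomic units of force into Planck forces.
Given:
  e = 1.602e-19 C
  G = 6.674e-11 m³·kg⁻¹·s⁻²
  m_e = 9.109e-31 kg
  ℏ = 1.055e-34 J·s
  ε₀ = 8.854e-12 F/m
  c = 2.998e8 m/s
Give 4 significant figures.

atomic unit of force: F_au = E_h/a₀ = m_e²e⁶/((4πε₀)³ℏ⁴) = 8.220e-8 N
Planck force: F_P = c⁴/G = 1.210e44 N
0.933 × 8.220e-8 / 1.210e44 = 6.336e-52

6.336e-52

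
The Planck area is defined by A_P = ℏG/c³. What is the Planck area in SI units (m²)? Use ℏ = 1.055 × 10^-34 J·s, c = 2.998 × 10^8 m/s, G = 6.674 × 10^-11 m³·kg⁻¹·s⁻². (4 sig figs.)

2.613 × 10^-70 m²

A_P = ℏG/c³
  = 7.041 × 10^-45 / 2.695 × 10^25
  = 2.613 × 10^-70 m²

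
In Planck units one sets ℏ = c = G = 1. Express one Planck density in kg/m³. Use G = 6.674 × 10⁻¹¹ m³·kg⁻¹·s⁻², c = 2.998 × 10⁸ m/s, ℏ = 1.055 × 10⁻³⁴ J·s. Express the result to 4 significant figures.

5.154 × 10⁹⁶ kg/m³

ρ_P = c⁵/(ℏG²)
  = 2.422 × 10⁴² / 4.699 × 10⁻⁵⁵
  = 5.154 × 10⁹⁶ kg/m³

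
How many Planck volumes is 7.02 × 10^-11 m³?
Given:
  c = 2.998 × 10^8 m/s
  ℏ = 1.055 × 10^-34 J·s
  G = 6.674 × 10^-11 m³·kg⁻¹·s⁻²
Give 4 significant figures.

1.662 × 10^94

Planck volume: V_P = (ℏG/c³)^(3/2) = 4.224 × 10^-105 m³.
7.02 × 10^-11 / 4.224 × 10^-105 = 1.662 × 10^94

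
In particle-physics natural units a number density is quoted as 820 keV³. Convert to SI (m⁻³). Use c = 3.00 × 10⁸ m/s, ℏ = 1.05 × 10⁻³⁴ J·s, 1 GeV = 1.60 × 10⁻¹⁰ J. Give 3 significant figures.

1.07 × 10³² m⁻³

Number density is [L]⁻³ = [E]³/(ℏc)³.
1 GeV³ → 1/(ℏc)³ × (1 GeV in J)³ = 1.31 × 10⁴⁷ m⁻³.
Convert the energy scale: 820 keV³ = 8.20 × 10⁻¹⁶ GeV³.
Result: 8.20 × 10⁻¹⁶ × 1.31 × 10⁴⁷ = 1.07 × 10³² m⁻³.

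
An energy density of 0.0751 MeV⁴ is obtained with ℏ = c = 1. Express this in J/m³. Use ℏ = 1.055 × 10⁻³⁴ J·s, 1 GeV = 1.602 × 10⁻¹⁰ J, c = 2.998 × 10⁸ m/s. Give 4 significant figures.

[E]/[L]³ = [E]⁴/(ℏc)³; restore (ℏc)⁻³.
1 GeV⁴ → 1/(ℏc)³ × (1 GeV in J)⁴ = 2.082 × 10³⁷ J/m³.
Convert the energy scale: 0.0751 MeV⁴ = 7.51 × 10⁻¹⁴ GeV⁴.
Result: 7.51 × 10⁻¹⁴ × 2.082 × 10³⁷ = 1.563 × 10²⁴ J/m³.

1.563 × 10²⁴ J/m³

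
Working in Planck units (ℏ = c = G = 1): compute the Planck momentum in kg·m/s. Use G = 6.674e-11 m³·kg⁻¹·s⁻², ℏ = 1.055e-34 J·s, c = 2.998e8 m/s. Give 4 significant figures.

6.527 kg·m/s

Dimensional analysis gives p_P = √(ℏc³/G).
  = √(42.60)
  = 6.527 kg·m/s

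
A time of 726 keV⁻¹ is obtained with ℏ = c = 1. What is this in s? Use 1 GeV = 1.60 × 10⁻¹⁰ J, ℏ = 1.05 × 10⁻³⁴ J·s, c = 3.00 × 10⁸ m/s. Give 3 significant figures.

A time is [E]⁻¹ in ℏ=c=1; restore one factor of ℏ.
1 GeV⁻¹ → ℏ × (1 GeV in J)⁻¹ = 6.56 × 10⁻²⁵ s.
Convert the energy scale: 726 keV⁻¹ = 7.26 × 10⁸ GeV⁻¹.
Result: 7.26 × 10⁸ × 6.56 × 10⁻²⁵ = 4.76 × 10⁻¹⁶ s.

4.76 × 10⁻¹⁶ s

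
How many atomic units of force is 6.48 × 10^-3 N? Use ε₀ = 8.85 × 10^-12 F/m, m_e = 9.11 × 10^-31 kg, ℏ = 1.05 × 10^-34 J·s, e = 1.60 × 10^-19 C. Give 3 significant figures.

atomic unit of force: F_au = E_h/a₀ = m_e²e⁶/((4πε₀)³ℏ⁴) = 8.33 × 10^-8 N.
6.48 × 10^-3 / 8.33 × 10^-8 = 7.78 × 10^4

7.78 × 10^4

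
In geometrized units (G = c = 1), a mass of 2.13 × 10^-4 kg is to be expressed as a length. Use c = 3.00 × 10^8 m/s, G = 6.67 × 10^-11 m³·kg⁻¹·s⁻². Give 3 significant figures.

1.58 × 10^-31 m

In G = c = 1 units mass has dimensions of length; the conversion factor is G/c².
2.13 × 10^-4 kg × (G/c²) = 1.58 × 10^-31 m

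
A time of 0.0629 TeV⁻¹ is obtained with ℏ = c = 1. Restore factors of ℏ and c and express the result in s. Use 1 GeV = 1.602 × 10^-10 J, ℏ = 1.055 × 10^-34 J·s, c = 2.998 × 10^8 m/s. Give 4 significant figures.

A time is [E]⁻¹ in ℏ=c=1; restore one factor of ℏ.
1 GeV⁻¹ → ℏ × (1 GeV in J)⁻¹ = 6.586 × 10^-25 s.
Convert the energy scale: 0.0629 TeV⁻¹ = 6.29 × 10^-5 GeV⁻¹.
Result: 6.29 × 10^-5 × 6.586 × 10^-25 = 4.142 × 10^-29 s.

4.142 × 10^-29 s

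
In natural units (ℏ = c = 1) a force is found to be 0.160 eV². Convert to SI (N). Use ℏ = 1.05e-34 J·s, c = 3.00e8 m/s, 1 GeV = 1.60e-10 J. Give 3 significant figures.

1.30e-13 N

Force is [E]/[L] = [E]²/(ℏc); restore (ℏc)⁻¹.
1 GeV² → 1/(ℏc) × (1 GeV in J)² = 8.13e5 N.
Convert the energy scale: 0.160 eV² = 1.60e-19 GeV².
Result: 1.60e-19 × 8.13e5 = 1.30e-13 N.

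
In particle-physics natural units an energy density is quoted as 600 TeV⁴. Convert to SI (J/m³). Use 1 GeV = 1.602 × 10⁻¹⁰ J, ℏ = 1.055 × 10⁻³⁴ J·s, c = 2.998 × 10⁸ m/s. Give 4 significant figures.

[E]/[L]³ = [E]⁴/(ℏc)³; restore (ℏc)⁻³.
1 GeV⁴ → 1/(ℏc)³ × (1 GeV in J)⁴ = 2.082 × 10³⁷ J/m³.
Convert the energy scale: 600 TeV⁴ = 6.00 × 10¹⁴ GeV⁴.
Result: 6.00 × 10¹⁴ × 2.082 × 10³⁷ = 1.249 × 10⁵² J/m³.

1.249 × 10⁵² J/m³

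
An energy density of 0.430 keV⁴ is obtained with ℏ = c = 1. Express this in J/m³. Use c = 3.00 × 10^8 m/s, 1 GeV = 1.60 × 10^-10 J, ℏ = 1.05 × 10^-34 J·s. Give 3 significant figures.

9.02 × 10^12 J/m³

[E]/[L]³ = [E]⁴/(ℏc)³; restore (ℏc)⁻³.
1 GeV⁴ → 1/(ℏc)³ × (1 GeV in J)⁴ = 2.10 × 10^37 J/m³.
Convert the energy scale: 0.430 keV⁴ = 4.30 × 10^-25 GeV⁴.
Result: 4.30 × 10^-25 × 2.10 × 10^37 = 9.02 × 10^12 J/m³.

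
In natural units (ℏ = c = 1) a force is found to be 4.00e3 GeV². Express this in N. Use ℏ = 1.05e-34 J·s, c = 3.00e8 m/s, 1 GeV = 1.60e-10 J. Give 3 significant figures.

Force is [E]/[L] = [E]²/(ℏc); restore (ℏc)⁻¹.
1 GeV² → 1/(ℏc) × (1 GeV in J)² = 8.13e5 N.
Result: 4.00e3 × 8.13e5 = 3.25e9 N.

3.25e9 N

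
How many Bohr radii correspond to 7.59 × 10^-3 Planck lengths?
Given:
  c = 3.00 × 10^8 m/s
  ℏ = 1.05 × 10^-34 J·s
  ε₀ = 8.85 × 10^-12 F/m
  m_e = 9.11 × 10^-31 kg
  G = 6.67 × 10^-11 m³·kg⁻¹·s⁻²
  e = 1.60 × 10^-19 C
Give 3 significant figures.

2.33 × 10^-27

Planck length: ℓ_P = √(ℏG/c³) = 1.61 × 10^-35 m
Bohr radius: a₀ = 4πε₀ℏ²/(m_e e²) = 5.26 × 10^-11 m
7.59 × 10^-3 × 1.61 × 10^-35 / 5.26 × 10^-11 = 2.33 × 10^-27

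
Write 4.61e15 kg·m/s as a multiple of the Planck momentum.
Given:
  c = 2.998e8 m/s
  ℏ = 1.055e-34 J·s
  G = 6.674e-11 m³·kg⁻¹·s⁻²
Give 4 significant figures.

7.064e14

Planck momentum: p_P = √(ℏc³/G) = 6.527 kg·m/s.
4.61e15 / 6.527 = 7.064e14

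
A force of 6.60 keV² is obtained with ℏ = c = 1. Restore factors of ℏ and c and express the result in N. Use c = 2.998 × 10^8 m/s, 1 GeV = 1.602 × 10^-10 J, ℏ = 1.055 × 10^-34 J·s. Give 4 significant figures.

Force is [E]/[L] = [E]²/(ℏc); restore (ℏc)⁻¹.
1 GeV² → 1/(ℏc) × (1 GeV in J)² = 8.114 × 10^5 N.
Convert the energy scale: 6.60 keV² = 6.60 × 10^-12 GeV².
Result: 6.60 × 10^-12 × 8.114 × 10^5 = 5.355 × 10^-6 N.

5.355 × 10^-6 N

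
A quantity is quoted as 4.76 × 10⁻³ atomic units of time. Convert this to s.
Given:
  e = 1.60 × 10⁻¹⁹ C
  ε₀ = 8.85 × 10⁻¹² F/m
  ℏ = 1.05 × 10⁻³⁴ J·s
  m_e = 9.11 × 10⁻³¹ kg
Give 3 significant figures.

1.14 × 10⁻¹⁹ s

One atomic unit of time: τ_au = (4πε₀)²ℏ³/(m_e e⁴) = 2.40 × 10⁻¹⁷ s.
4.76 × 10⁻³ × 2.40 × 10⁻¹⁷ s = 1.14 × 10⁻¹⁹ s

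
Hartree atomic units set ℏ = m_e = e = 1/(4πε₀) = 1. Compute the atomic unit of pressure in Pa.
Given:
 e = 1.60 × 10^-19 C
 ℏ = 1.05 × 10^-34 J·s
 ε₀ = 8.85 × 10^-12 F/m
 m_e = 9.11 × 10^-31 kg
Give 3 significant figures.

From ℏ = m_e = e = 1/(4πε₀) = 1 the pressure scale is P_au = E_h/a₀³ = m_e⁴e¹⁰/((4πε₀)⁵ℏ⁸).
E_h = 4.38 × 10^-18 J
a₀ = 5.26 × 10^-11 m
E_h/a₀³ = 3.01 × 10^13 Pa

3.01 × 10^13 Pa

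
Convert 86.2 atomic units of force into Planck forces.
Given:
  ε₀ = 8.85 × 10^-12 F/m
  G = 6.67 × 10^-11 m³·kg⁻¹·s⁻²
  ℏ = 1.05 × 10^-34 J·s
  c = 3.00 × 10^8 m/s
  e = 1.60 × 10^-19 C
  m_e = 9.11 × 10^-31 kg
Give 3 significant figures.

5.91 × 10^-50

atomic unit of force: F_au = E_h/a₀ = m_e²e⁶/((4πε₀)³ℏ⁴) = 8.33 × 10^-8 N
Planck force: F_P = c⁴/G = 1.21 × 10^44 N
86.2 × 8.33 × 10^-8 / 1.21 × 10^44 = 5.91 × 10^-50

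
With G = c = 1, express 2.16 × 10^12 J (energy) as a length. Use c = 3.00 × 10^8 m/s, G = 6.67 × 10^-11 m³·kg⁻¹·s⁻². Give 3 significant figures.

Energy → length via G/c⁴.
2.16 × 10^12 J × (G/c⁴) = 1.78 × 10^-32 m

1.78 × 10^-32 m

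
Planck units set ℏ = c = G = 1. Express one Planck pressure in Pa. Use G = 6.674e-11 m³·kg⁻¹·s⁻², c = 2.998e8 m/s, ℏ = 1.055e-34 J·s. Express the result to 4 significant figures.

Dimensional analysis gives p_P = c⁷/(ℏG²).
  = 2.177e59 / 4.699e-55
  = 4.632e113 Pa

4.632e113 Pa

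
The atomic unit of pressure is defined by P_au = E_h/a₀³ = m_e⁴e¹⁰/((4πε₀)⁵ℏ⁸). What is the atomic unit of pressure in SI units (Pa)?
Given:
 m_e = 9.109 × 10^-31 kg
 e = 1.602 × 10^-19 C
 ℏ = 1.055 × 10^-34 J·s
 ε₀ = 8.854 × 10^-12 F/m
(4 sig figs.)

2.929 × 10^13 Pa

P_au = E_h/a₀³ = m_e⁴e¹⁰/((4πε₀)⁵ℏ⁸)
E_h = 4.354 × 10^-18 J
a₀ = 5.297 × 10^-11 m
E_h/a₀³ = 2.929 × 10^13 Pa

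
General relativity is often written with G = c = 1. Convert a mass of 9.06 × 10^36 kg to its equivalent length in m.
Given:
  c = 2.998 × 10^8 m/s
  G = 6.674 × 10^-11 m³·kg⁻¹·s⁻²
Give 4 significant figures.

In G = c = 1 units mass has dimensions of length; the conversion factor is G/c².
9.06 × 10^36 kg × (G/c²) = 6.727 × 10^9 m

6.727 × 10^9 m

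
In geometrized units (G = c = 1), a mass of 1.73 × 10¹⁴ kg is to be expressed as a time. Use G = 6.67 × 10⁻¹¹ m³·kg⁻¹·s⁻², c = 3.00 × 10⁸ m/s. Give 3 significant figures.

4.27 × 10⁻²² s

Mass → time via G/c³.
1.73 × 10¹⁴ kg × (G/c³) = 4.27 × 10⁻²² s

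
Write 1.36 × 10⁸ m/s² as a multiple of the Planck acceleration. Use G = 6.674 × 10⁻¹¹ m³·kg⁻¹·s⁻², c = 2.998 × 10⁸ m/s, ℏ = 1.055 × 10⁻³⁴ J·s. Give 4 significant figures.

Planck acceleration: a_P = √(c⁷/(ℏG)) = 5.560 × 10⁵¹ m/s².
1.36 × 10⁸ / 5.560 × 10⁵¹ = 2.446 × 10⁻⁴⁴

2.446 × 10⁻⁴⁴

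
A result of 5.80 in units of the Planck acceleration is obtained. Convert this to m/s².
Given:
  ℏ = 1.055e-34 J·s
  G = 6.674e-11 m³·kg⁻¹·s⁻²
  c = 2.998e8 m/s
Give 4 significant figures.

One Planck acceleration: a_P = √(c⁷/(ℏG)) = 5.560e51 m/s².
5.80 × 5.560e51 m/s² = 3.225e52 m/s²

3.225e52 m/s²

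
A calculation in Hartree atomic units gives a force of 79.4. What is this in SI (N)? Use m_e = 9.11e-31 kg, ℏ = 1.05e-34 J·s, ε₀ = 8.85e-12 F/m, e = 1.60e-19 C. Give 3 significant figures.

One atomic unit of force: F_au = E_h/a₀ = m_e²e⁶/((4πε₀)³ℏ⁴) = 8.33e-8 N.
79.4 × 8.33e-8 N = 6.61e-6 N

6.61e-6 N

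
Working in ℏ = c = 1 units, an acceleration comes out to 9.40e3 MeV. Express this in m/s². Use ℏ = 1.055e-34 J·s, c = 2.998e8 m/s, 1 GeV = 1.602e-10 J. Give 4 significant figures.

Acceleration is [L]/[T]² = c·[E]/ℏ.
1 GeV → c/ℏ × (1 GeV in J) = 4.552e32 m/s².
Convert the energy scale: 9.40e3 MeV = 9.40 GeV.
Result: 9.40 × 4.552e32 = 4.279e33 m/s².

4.279e33 m/s²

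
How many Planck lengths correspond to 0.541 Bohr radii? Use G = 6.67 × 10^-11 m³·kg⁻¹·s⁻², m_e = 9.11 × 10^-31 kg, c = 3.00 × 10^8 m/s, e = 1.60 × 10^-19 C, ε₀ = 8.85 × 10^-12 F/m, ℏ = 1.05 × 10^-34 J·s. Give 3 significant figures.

1.77 × 10^24

Bohr radius: a₀ = 4πε₀ℏ²/(m_e e²) = 5.26 × 10^-11 m
Planck length: ℓ_P = √(ℏG/c³) = 1.61 × 10^-35 m
0.541 × 5.26 × 10^-11 / 1.61 × 10^-35 = 1.77 × 10^24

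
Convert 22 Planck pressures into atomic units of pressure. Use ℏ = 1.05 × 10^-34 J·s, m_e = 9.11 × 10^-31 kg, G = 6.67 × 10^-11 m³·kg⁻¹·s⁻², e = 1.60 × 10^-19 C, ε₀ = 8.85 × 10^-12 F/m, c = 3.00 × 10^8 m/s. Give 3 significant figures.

Planck pressure: p_P = c⁷/(ℏG²) = 4.68 × 10^113 Pa
atomic unit of pressure: P_au = E_h/a₀³ = m_e⁴e¹⁰/((4πε₀)⁵ℏ⁸) = 3.01 × 10^13 Pa
22 × 4.68 × 10^113 / 3.01 × 10^13 = 3.42 × 10^101

3.42 × 10^101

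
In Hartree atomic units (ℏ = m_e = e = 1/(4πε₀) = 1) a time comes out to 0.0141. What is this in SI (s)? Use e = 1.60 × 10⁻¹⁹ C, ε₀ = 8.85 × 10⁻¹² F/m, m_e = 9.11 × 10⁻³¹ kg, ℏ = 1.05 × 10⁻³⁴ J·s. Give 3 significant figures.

3.38 × 10⁻¹⁹ s

One atomic unit of time: τ_au = (4πε₀)²ℏ³/(m_e e⁴) = 2.40 × 10⁻¹⁷ s.
0.0141 × 2.40 × 10⁻¹⁷ s = 3.38 × 10⁻¹⁹ s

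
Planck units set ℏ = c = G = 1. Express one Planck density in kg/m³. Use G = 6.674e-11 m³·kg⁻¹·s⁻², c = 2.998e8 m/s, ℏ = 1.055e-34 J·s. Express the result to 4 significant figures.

5.154e96 kg/m³

From ℏ = c = G = 1 the density scale is ρ_P = c⁵/(ℏG²).
  = 2.422e42 / 4.699e-55
  = 5.154e96 kg/m³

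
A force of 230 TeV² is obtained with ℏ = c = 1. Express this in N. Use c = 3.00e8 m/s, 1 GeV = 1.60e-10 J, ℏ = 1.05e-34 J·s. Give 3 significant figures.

1.87e14 N

Force is [E]/[L] = [E]²/(ℏc); restore (ℏc)⁻¹.
1 GeV² → 1/(ℏc) × (1 GeV in J)² = 8.13e5 N.
Convert the energy scale: 230 TeV² = 2.30e8 GeV².
Result: 2.30e8 × 8.13e5 = 1.87e14 N.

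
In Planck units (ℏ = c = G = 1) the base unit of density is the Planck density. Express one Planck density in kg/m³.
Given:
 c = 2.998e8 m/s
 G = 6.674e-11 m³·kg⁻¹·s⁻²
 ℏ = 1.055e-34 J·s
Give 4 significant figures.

ρ_P = c⁵/(ℏG²)
  = 2.422e42 / 4.699e-55
  = 5.154e96 kg/m³

5.154e96 kg/m³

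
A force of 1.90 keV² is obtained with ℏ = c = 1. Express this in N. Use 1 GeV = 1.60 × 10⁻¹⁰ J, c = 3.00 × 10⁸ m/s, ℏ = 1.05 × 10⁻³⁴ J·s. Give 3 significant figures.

Force is [E]/[L] = [E]²/(ℏc); restore (ℏc)⁻¹.
1 GeV² → 1/(ℏc) × (1 GeV in J)² = 8.13 × 10⁵ N.
Convert the energy scale: 1.90 keV² = 1.90 × 10⁻¹² GeV².
Result: 1.90 × 10⁻¹² × 8.13 × 10⁵ = 1.54 × 10⁻⁶ N.

1.54 × 10⁻⁶ N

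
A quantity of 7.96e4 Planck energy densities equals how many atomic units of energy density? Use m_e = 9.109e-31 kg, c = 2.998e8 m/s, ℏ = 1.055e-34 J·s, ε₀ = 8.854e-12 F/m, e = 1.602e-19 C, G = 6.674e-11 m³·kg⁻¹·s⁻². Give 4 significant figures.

Planck energy density: u_P = c⁷/(ℏG²) = 4.632e113 J/m³
atomic unit of energy density: u_au = E_h/a₀³ = m_e⁴e¹⁰/((4πε₀)⁵ℏ⁸) = 2.929e13 J/m³
7.96e4 × 4.632e113 / 2.929e13 = 1.259e105

1.259e105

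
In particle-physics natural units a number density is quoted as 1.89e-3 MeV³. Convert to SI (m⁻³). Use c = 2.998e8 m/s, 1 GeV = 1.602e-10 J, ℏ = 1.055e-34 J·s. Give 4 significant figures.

2.456e35 m⁻³

Number density is [L]⁻³ = [E]³/(ℏc)³.
1 GeV³ → 1/(ℏc)³ × (1 GeV in J)³ = 1.299e47 m⁻³.
Convert the energy scale: 1.89e-3 MeV³ = 1.89e-12 GeV³.
Result: 1.89e-12 × 1.299e47 = 2.456e35 m⁻³.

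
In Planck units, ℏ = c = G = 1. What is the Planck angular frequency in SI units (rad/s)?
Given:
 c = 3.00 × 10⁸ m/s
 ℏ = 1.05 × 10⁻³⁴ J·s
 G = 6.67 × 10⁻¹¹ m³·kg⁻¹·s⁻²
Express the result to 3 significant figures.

1.86 × 10⁴³ rad/s

The unique combination of the constants set to 1 with dimensions of angular frequency is ω_P = √(c⁵/(ℏG)).
  = √(3.47 × 10⁸⁶)
  = 1.86 × 10⁴³ rad/s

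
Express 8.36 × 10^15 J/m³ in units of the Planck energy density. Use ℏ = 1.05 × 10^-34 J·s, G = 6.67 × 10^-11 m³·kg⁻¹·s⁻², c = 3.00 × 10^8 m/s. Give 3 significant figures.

1.79 × 10^-98

Planck energy density: u_P = c⁷/(ℏG²) = 4.68 × 10^113 J/m³.
8.36 × 10^15 / 4.68 × 10^113 = 1.79 × 10^-98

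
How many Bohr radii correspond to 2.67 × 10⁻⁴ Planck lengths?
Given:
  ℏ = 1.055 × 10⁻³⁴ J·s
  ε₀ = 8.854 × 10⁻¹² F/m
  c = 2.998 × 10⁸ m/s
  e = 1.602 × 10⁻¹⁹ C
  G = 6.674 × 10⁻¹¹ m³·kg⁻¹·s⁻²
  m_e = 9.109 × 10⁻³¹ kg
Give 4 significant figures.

8.148 × 10⁻²⁹

Planck length: ℓ_P = √(ℏG/c³) = 1.616 × 10⁻³⁵ m
Bohr radius: a₀ = 4πε₀ℏ²/(m_e e²) = 5.297 × 10⁻¹¹ m
2.67 × 10⁻⁴ × 1.616 × 10⁻³⁵ / 5.297 × 10⁻¹¹ = 8.148 × 10⁻²⁹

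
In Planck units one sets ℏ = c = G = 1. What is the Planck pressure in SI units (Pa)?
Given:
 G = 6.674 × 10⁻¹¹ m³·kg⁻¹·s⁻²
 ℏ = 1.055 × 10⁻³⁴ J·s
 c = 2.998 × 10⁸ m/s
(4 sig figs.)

p_P = c⁷/(ℏG²)
  = 2.177 × 10⁵⁹ / 4.699 × 10⁻⁵⁵
  = 4.632 × 10¹¹³ Pa

4.632 × 10¹¹³ Pa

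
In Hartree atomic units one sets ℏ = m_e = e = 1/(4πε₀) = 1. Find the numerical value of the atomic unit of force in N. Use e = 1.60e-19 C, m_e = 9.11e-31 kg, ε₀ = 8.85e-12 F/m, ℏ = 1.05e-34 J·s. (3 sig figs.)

8.33e-8 N

F_au = E_h/a₀ = m_e²e⁶/((4πε₀)³ℏ⁴)
E_h = 4.38e-18 J
a₀ = 5.26e-11 m
E_h/a₀ = 8.33e-8 N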